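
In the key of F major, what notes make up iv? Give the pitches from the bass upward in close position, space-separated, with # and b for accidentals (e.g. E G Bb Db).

Bb Db F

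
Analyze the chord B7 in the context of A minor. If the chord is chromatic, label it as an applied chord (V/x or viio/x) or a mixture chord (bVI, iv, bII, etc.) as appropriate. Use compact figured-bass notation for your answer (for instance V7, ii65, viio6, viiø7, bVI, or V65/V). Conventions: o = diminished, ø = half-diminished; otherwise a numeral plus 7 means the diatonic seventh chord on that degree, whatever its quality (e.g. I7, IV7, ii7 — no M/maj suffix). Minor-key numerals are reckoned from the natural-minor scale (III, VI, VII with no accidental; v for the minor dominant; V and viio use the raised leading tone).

V7/V

The pitches B-D#-F#-A form a dominant seventh chord rooted on B.
B is not a diatonic chord root with this quality in A minor, but it lies a perfect fifth above E (V), so the chord functions as an applied dominant of V.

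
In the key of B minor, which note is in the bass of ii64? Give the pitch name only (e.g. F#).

G#

ii in B minor has root C#; the chord is C#-E-G#.
The figure 64 means second inversion — the fifth is in the bass.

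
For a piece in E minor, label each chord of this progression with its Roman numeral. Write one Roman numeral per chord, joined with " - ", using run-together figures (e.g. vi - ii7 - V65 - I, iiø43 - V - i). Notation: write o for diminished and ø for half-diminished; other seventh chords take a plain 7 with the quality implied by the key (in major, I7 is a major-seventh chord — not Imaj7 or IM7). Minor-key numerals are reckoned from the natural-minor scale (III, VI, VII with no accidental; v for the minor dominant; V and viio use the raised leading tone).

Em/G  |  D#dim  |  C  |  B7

Em/G: minor triad on E = scale degree 1 → i6.
D#dim has root D#, degree 7 in E minor, so viio.
C has root C, degree 6 in E minor, so VI.
B7: root B is the dominant; dominant seventh chord there is V7.

i6 - viio - VI - V7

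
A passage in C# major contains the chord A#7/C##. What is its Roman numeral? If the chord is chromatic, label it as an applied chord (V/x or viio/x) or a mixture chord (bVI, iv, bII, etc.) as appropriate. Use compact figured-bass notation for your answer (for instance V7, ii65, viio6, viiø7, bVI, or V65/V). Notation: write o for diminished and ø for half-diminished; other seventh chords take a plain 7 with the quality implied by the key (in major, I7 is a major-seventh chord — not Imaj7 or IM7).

V65/ii

The pitches A#-C##-E#-G# form a dominant seventh chord rooted on A#.
A# is not a diatonic chord root with this quality in C# major, but it lies a perfect fifth above D# (ii), so the chord functions as an applied dominant of ii.
With C## in the bass the chord is in first inversion, so the figured bass is 65.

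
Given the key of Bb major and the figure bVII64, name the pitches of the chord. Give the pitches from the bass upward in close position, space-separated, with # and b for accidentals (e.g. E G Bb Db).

Scale degree 7 in Bb major is A; lowering it a half step gives Ab. bVII64 is a major triad on the lowered seventh degree (the subtonic), borrowed from the parallel minor.
So the chord is Ab-C-Eb.
With the 64 figure the chord is in second inversion; from the bass Eb upward in close position it reads Eb-Ab-C.

Eb Ab C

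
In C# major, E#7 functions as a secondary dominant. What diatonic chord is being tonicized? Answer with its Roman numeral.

vi

The chord is a dominant seventh chord on E#.
A dominant resolves down a perfect fifth: E# → A#. In C# major, A# is scale degree 6, i.e. vi.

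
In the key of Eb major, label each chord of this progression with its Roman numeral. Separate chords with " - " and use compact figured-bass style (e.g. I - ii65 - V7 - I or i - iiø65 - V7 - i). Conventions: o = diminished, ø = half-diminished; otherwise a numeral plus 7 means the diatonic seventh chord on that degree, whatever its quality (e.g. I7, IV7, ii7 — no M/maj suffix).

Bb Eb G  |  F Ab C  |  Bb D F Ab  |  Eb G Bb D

I64 - ii - V7 - I7

Bb-Eb-G: major triad on Eb = scale degree 1 → I64.
F-Ab-C has root F, degree 2 in Eb major, so ii.
Bb-D-F-Ab: root Bb is the dominant; dominant seventh chord there is V7.
Eb-G-Bb-D: major seventh chord on Eb = scale degree 1 → I7.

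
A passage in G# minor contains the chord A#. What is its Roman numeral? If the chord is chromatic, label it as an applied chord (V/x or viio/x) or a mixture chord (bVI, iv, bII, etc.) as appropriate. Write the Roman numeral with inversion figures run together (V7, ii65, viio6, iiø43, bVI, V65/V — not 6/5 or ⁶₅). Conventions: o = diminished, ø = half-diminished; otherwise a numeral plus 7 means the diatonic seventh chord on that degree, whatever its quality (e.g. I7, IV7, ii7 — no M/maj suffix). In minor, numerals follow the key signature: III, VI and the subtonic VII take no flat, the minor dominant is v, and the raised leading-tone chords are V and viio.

V/V

Stacked in thirds the chord is A#-C##-E#: a major triad on A#.
A# is not a diatonic chord root with this quality in G# minor, but it lies a perfect fifth above D# (V), so the chord functions as an applied dominant of V.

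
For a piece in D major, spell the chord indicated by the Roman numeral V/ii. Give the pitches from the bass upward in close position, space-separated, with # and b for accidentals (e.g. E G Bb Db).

B D# F#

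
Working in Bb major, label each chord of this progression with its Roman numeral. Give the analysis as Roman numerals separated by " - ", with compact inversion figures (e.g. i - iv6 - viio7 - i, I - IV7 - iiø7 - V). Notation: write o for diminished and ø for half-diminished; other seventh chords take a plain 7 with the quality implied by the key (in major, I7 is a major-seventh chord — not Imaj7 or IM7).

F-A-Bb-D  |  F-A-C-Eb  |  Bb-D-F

I43 - V7 - I

F-A-Bb-D: root Bb is the tonic; major seventh chord there is I43.
F-A-C-Eb: root F is the dominant; dominant seventh chord there is V7.
Bb-D-F: root Bb is the tonic; major triad there is I.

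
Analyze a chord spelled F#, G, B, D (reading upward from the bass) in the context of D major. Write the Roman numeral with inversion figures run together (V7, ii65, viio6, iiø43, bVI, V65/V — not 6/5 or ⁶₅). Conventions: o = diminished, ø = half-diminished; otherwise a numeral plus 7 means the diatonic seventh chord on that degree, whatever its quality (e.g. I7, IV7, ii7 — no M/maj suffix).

Stacked in thirds the chord is G-B-D-F#: a major seventh chord on G.
In D major, G is the subdominant; the diatonic major seventh chord there is IV7.
With F# in the bass the chord is in third inversion, so the figured bass is 42.

IV42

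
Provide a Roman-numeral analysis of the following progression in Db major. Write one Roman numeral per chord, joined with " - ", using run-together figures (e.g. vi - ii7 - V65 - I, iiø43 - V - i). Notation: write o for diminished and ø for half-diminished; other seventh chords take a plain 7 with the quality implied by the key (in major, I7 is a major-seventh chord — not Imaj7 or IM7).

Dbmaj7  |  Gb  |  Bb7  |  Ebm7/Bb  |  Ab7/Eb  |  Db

I7 - IV - V7/ii - ii43 - V43 - I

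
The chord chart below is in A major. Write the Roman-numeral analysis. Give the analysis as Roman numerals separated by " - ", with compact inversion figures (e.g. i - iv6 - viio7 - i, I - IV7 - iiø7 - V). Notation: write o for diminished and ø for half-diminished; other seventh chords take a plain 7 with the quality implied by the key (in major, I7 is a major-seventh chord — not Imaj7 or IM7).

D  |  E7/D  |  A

D: root D is the subdominant; major triad there is IV.
E7/D has root E, degree 5 in A major, so V42.
A has root A, degree 1 in A major, so I.

IV - V42 - I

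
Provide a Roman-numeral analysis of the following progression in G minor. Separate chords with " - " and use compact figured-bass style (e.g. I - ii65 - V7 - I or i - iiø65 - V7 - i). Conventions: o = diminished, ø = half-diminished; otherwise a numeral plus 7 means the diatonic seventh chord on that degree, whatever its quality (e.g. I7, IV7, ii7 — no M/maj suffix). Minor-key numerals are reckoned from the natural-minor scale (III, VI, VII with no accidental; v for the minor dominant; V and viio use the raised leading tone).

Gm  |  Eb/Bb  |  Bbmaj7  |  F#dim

i - VI64 - III7 - viio

Gm has root G, degree 1 in G minor, so i.
Eb/Bb: major triad on Eb = scale degree 6 → VI64.
Bbmaj7 has root Bb, degree 3 in G minor, so III7.
F#dim: root F# is the leading tone; diminished triad there is viio.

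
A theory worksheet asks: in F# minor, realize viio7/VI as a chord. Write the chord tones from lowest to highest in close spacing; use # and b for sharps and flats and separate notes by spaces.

C# E G Bb

viio7/VI is a secondary leading-tone chord. The target VI is D in F# minor; the applied chord is rooted a semitone below, on C#.
Building a fully diminished seventh chord on C# gives C#-E-G-Bb.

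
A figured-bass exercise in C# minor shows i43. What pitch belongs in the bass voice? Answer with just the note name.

G#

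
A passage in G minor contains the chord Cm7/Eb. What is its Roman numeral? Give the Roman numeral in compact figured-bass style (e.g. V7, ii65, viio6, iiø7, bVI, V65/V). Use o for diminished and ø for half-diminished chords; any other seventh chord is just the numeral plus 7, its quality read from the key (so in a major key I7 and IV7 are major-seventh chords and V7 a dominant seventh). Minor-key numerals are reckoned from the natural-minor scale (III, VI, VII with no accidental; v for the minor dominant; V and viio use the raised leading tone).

The pitches C-Eb-G-Bb form a minor seventh chord rooted on C.
In G minor, C is the subdominant; the diatonic minor seventh chord there is iv7.
With Eb in the bass the chord is in first inversion, so the figured bass is 65.

iv65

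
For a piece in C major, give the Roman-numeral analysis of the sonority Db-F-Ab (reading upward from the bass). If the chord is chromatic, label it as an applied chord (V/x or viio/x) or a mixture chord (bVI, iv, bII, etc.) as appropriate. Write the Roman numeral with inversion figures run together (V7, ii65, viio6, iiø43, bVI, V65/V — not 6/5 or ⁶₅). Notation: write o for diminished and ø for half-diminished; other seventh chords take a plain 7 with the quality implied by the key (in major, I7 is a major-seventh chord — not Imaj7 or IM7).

bII

The pitches Db-F-Ab form a major triad rooted on Db.
Db is the lowered second degree of C major (diatonic 2 would be D). This is the Neapolitan chord — a major triad on the lowered second degree.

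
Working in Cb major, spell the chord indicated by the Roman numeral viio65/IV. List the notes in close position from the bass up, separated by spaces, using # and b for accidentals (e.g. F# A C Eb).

Gb Bbb Dbb Eb

The slash marks an applied leading-tone chord: viio of IV. In Cb major, IV is Fb, so the leading tone to it is Eb, a half step below.
Building a fully diminished seventh chord on Eb gives Eb-Gb-Bbb-Dbb.
With the 65 figure the chord is in first inversion; from the bass Gb upward in close position it reads Gb-Bbb-Dbb-Eb.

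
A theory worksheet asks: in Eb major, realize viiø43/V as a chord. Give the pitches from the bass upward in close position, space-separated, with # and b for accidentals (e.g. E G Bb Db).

Eb G A C

viiø43/V is a secondary leading-tone chord. The target V is Bb in Eb major; the applied chord is rooted a semitone below, on A.
Building a half-diminished seventh chord on A gives A-C-Eb-G.
With the 43 figure the chord is in second inversion; from the bass Eb upward in close position it reads Eb-G-A-C.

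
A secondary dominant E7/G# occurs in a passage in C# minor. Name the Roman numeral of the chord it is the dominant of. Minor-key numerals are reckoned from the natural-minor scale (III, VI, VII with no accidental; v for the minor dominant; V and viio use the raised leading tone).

The chord is a dominant seventh chord on E.
A dominant resolves down a perfect fifth: E → A. In C# minor, A is scale degree 6, i.e. VI.

VI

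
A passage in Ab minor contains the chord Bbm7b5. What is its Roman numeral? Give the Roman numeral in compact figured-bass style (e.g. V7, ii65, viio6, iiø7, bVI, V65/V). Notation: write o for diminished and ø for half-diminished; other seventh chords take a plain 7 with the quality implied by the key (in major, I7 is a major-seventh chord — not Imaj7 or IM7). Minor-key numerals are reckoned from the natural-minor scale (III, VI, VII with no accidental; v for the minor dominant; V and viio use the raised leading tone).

The pitches Bb-Db-Fb-Ab form a half-diminished seventh chord rooted on Bb.
In Ab minor, Bb is the supertonic; the diatonic half-diminished seventh chord there is iiø7.

iiø7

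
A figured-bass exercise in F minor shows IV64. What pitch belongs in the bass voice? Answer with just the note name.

IV in F minor has root Bb; the chord is Bb-D-F.
The figure 64 means second inversion — the fifth is in the bass.

F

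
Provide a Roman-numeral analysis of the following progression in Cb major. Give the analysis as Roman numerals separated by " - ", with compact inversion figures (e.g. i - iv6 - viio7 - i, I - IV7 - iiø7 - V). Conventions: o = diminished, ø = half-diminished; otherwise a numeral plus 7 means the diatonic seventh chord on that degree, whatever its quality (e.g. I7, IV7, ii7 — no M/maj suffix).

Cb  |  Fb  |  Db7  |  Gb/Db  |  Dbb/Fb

Cb has root Cb, degree 1 in Cb major, so I.
Fb: major triad on Fb = scale degree 4 → IV.
Db7 is the secondary dominant of V (dominant seventh chord on Db): V7/V.
Gb/Db: root Gb is the dominant; major triad there is V64.
Dbb/Fb: Dbb with this quality isn't in the key; a major triad on b2 is the Neapolitan sixth, bII6 (third, Fb, in the bass — hence the 6).

I - IV - V7/V - V64 - bII6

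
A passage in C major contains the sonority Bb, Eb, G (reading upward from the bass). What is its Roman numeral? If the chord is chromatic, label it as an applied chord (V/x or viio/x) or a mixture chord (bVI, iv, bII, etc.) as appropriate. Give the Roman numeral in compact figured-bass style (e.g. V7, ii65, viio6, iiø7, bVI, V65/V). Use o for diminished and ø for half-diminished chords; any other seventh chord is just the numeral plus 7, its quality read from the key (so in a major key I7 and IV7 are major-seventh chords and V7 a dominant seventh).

bIII64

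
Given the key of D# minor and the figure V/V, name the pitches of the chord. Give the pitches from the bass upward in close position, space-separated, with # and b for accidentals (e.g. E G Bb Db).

V/V is a secondary dominant — the dominant triad of V. V in D# minor is A#, so the applied chord's root is E#, a perfect fifth above.
Building a major triad on E# gives E#-G##-B#.

E# G## B#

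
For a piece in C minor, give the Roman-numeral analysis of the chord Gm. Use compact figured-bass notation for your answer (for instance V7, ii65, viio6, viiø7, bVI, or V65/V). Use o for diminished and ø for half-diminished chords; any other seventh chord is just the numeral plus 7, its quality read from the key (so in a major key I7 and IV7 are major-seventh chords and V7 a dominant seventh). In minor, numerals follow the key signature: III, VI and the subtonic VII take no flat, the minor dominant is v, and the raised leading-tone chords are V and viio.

v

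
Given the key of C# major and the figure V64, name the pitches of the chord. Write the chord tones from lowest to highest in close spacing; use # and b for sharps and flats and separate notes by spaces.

D# G# B#

In C# major, the dominant is G#, and the diatonic chord built there is a major triad.
That chord is spelled G#-B#-D#.
The figured bass 64 indicates second inversion, placing the fifth (D#) in the bass: D#-G#-B#.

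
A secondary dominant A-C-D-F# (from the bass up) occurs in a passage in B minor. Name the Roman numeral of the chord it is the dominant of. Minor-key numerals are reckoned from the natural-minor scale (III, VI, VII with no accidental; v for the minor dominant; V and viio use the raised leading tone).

The chord is a dominant seventh chord on D.
A dominant resolves down a perfect fifth: D → G. In B minor, G is scale degree 6, i.e. VI.

VI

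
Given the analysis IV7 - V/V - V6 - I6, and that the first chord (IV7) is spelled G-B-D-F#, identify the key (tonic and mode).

D major

IV7 is given as G-B-D-F# — a major seventh chord with root G.
IV7 on G implies G is the subdominant; that puts the tonic at D, and the uppercase numeral fits major mode.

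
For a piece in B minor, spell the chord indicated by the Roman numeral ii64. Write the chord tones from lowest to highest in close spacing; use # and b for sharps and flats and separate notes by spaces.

Scale degree 2 in B minor is C#; here the chord built on it is altered to a minor triad. ii64 is the minor supertonic, borrowed from the parallel major (the Dorian ii).
So the chord is C#-E-G#.
The figured bass 64 indicates second inversion, placing the fifth (G#) in the bass: G#-C#-E.

G# C# E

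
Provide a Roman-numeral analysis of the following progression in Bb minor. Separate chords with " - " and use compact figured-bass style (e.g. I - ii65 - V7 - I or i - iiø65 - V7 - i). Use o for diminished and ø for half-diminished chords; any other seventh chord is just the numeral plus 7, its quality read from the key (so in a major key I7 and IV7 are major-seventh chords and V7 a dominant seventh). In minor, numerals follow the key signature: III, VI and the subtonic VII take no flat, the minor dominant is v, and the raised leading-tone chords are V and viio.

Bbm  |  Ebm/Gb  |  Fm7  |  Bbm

Bbm has root Bb, degree 1 in Bb minor, so i.
Ebm/Gb: root Eb is the subdominant; minor triad there is iv6.
Fm7 has root F, degree 5 in Bb minor, so v7.
Bbm: minor triad on Bb = scale degree 1 → i.

i - iv6 - v7 - i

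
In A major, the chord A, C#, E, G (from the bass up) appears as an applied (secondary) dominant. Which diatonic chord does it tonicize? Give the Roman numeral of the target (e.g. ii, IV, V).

IV

The chord is a dominant seventh chord on A.
A dominant resolves down a perfect fifth: A → D. In A major, D is scale degree 4, i.e. IV.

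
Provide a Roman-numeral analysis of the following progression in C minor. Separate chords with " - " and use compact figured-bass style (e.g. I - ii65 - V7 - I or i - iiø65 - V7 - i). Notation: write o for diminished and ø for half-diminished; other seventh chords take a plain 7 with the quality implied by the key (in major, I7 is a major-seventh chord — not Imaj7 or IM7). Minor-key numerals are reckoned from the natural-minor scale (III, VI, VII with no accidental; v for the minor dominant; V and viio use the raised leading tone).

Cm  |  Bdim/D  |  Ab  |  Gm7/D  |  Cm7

Cm: minor triad on C = scale degree 1 → i.
Bdim/D has root B, degree 7 in C minor, so viio6.
Ab has root Ab, degree 6 in C minor, so VI.
Gm7/D has root G, degree 5 in C minor, so v43.
Cm7 has root C, degree 1 in C minor, so i7.

i - viio6 - VI - v43 - i7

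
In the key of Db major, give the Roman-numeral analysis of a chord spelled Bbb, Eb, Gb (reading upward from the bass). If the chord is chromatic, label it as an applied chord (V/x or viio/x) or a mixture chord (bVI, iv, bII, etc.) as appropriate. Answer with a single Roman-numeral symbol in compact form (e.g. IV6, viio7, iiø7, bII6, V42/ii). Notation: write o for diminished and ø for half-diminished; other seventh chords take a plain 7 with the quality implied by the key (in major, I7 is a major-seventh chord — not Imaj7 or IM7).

iio64

The pitches Eb-Gb-Bbb form a diminished triad rooted on Eb.
Eb is the second degree of Db major. This is the diminished supertonic triad, borrowed from the parallel minor.
With Bbb in the bass the chord is in second inversion, so the figured bass is 64.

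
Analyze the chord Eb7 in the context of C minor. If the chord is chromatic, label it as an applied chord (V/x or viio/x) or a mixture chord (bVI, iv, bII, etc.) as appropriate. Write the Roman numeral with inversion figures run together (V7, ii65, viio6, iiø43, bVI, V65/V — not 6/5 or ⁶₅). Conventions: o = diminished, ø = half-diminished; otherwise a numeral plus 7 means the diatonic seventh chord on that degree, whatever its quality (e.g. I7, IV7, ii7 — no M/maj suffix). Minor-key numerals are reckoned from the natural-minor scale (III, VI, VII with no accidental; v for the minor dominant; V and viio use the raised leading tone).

V7/VI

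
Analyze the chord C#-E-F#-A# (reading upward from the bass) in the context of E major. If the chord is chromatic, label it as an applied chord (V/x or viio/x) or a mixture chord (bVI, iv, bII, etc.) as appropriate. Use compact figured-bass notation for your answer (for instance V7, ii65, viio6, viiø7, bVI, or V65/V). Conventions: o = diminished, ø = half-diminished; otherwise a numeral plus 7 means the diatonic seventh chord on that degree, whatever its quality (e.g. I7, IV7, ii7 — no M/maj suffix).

Stacked in thirds the chord is F#-A#-C#-E: a dominant seventh chord on F#.
F# is not a diatonic chord root with this quality in E major, but it lies a perfect fifth above B (V), so the chord functions as an applied dominant of V.
With C# in the bass the chord is in second inversion, so the figured bass is 43.

V43/V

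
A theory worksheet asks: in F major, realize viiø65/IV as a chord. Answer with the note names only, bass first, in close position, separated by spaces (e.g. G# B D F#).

The slash marks an applied leading-tone chord: viio of IV. In F major, IV is Bb, so the leading tone to it is A, a half step below.
Building a half-diminished seventh chord on A gives A-C-Eb-G.
With the 65 figure the chord is in first inversion; from the bass C upward in close position it reads C-Eb-G-A.

C Eb G A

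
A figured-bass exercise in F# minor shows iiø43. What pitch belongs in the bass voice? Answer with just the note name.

D

iiø in F# minor has root G#; the chord is G#-B-D-F#.
The figure 43 means second inversion — the fifth is in the bass.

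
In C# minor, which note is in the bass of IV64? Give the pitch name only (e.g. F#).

C#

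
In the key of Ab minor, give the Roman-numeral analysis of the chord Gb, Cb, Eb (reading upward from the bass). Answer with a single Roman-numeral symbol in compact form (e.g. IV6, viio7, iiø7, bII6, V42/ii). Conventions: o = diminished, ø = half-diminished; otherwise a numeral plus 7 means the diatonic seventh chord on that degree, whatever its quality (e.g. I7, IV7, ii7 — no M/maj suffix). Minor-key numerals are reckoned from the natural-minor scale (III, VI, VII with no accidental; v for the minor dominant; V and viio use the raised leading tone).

III64

The pitches Cb-Eb-Gb form a major triad rooted on Cb.
Cb is scale degree 3 in Ab minor, and a major triad on that degree is written III.
With Gb in the bass the chord is in second inversion, so the figured bass is 64.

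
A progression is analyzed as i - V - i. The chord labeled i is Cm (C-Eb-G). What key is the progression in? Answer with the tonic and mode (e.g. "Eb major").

i is given as C-Eb-G — a minor triad with root C.
If C is scale degree 1 and the mode makes that degree carry a minor triad, the tonic is C and the mode is minor.

C minor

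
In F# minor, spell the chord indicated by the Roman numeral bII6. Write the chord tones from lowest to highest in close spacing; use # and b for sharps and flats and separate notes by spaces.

Scale degree 2 in F# minor is G#; lowering it a half step gives G. bII6 is the Neapolitan sixth — a major triad on the lowered second degree, here in its customary first inversion.
So the chord is G-B-D.
With the 6 figure the chord is in first inversion; from the bass B upward in close position it reads B-D-G.

B D G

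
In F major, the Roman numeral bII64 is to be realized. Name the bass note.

bII in F major has root Gb; the chord is Gb-Bb-Db.
The figure 64 means second inversion — the fifth is in the bass.

Db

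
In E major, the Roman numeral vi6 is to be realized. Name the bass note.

E

vi in E major has root C#; the chord is C#-E-G#.
The figure 6 means first inversion — the third is in the bass.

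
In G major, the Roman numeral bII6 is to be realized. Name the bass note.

bII in G major has root Ab; the chord is Ab-C-Eb.
The figure 6 means first inversion — the third is in the bass.

C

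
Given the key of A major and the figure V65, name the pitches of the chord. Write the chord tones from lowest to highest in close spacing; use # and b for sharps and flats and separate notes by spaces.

G# B D E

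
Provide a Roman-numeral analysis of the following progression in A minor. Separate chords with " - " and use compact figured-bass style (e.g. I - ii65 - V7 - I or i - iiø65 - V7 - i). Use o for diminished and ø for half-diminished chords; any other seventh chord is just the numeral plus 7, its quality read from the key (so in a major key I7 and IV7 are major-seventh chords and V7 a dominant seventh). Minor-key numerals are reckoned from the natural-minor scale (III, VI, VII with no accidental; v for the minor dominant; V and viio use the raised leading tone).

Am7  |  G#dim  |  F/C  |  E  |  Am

Am7: root A is the tonic; minor seventh chord there is i7.
G#dim: diminished triad on G# = scale degree 7 → viio.
F/C: root F is the submediant; major triad there is VI64.
E: root E is the dominant; major triad there is V.
Am has root A, degree 1 in A minor, so i.

i7 - viio - VI64 - V - i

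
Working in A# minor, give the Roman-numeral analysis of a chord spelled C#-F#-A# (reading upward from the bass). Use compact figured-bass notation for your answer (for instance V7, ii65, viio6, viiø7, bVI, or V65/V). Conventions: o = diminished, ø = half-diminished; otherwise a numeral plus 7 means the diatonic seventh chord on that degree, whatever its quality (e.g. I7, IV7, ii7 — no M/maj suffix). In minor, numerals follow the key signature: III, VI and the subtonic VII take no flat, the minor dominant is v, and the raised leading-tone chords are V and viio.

Stacked in thirds the chord is F#-A#-C#: a major triad on F#.
F# is scale degree 6 in A# minor, and a major triad on that degree is written VI.
With C# in the bass the chord is in second inversion, so the figured bass is 64.

VI64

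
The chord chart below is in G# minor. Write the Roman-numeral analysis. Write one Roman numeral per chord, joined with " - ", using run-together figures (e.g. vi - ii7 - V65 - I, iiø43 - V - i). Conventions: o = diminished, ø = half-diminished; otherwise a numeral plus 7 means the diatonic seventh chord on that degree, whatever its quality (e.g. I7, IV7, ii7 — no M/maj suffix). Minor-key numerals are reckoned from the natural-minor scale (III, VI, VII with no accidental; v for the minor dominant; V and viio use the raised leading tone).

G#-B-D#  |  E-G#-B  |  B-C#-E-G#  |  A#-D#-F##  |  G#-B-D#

i - VI - iv42 - V64 - i

G#-B-D#: minor triad on G# = scale degree 1 → i.
E-G#-B: root E is the submediant; major triad there is VI.
B-C#-E-G#: root C# is the subdominant; minor seventh chord there is iv42.
A#-D#-F##: major triad on D# = scale degree 5 → V64.
G#-B-D#: root G# is the tonic; minor triad there is i.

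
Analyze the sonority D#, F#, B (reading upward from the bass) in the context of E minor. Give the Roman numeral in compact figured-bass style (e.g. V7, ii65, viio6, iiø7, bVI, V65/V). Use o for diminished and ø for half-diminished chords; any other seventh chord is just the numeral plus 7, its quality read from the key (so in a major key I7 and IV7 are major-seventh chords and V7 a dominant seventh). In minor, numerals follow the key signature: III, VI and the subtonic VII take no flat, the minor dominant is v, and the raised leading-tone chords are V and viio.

The pitches B-D#-F# form a major triad rooted on B.
In E minor, B is the dominant; the diatonic major triad there is V.
With D# in the bass the chord is in first inversion, so the figured bass is 6.

V6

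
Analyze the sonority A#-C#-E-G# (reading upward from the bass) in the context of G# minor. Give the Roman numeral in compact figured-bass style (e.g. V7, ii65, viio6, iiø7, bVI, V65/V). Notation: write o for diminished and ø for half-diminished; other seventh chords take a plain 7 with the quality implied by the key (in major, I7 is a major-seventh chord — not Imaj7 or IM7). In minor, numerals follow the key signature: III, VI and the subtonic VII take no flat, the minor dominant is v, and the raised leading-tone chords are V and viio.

The pitches A#-C#-E-G# form a half-diminished seventh chord rooted on A#.
In G# minor, A# is the supertonic; the diatonic half-diminished seventh chord there is iiø7.

iiø7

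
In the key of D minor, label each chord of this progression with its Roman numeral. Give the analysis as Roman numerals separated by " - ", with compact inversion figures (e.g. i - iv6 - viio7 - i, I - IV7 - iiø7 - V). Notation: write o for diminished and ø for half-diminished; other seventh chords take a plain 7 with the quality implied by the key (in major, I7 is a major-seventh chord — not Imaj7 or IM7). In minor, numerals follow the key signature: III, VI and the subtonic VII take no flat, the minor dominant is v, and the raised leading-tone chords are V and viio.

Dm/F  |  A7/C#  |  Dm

Dm/F: minor triad on D = scale degree 1 → i6.
A7/C#: root A is the dominant; dominant seventh chord there is V65.
Dm has root D, degree 1 in D minor, so i.

i6 - V65 - i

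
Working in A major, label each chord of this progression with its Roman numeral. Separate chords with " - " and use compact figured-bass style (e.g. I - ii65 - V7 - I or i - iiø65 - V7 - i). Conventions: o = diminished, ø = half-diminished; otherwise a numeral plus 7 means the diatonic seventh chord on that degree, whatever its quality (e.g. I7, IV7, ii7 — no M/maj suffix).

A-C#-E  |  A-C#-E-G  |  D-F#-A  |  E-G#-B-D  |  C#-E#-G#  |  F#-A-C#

I - V7/IV - IV - V7 - V/vi - vi

A-C#-E: major triad on A = scale degree 1 → I.
A-C#-E-G: chromatic; A is V of IV, so V7/IV.
D-F#-A: major triad on D = scale degree 4 → IV.
E-G#-B-D: root E is the dominant; dominant seventh chord there is V7.
C#-E#-G# is the secondary dominant of vi (major triad on C#): V/vi.
F#-A-C#: minor triad on F# = scale degree 6 → vi.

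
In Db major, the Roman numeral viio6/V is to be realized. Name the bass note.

The applied chord viio6/V is rooted on G: G-Bb-Db.
The figure 6 means first inversion — the third is in the bass.

Bb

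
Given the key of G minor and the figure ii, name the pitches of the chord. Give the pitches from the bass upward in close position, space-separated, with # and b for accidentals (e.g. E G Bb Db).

ii is the minor supertonic, borrowed from the parallel major (the Dorian ii). In G minor that root is A.
So the chord is A-C-E.

A C E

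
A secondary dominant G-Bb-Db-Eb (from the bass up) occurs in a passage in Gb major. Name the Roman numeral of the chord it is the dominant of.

The chord is a dominant seventh chord on Eb.
A dominant resolves down a perfect fifth: Eb → Ab. In Gb major, Ab is scale degree 2, i.e. ii.

ii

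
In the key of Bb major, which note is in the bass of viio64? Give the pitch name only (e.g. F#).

viio in Bb major has root A; the chord is A-C-Eb.
The figure 64 means second inversion — the fifth is in the bass.

Eb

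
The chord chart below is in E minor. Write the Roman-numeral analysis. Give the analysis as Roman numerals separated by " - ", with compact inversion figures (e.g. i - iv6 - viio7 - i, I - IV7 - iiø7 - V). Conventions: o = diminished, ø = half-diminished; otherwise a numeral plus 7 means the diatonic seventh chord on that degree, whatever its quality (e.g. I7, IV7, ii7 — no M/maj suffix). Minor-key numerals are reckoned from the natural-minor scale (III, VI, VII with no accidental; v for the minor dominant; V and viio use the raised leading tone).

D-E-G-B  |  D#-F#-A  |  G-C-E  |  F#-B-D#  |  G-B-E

i42 - viio - VI64 - V64 - i6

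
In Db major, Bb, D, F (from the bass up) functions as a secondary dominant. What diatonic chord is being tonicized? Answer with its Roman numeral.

ii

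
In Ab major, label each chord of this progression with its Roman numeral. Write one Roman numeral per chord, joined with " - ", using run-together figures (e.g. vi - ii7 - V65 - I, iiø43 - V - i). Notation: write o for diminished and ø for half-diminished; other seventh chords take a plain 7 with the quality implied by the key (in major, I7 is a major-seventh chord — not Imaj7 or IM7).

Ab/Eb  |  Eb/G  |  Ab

I64 - V6 - I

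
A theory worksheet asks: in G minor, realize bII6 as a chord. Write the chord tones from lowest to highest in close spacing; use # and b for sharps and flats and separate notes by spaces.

C Eb Ab

bII6 is the Neapolitan sixth — a major triad on the lowered second degree, here in its customary first inversion. In G minor that root is Ab.
So the chord is Ab-C-Eb.
With the 6 figure the chord is in first inversion; from the bass C upward in close position it reads C-Eb-Ab.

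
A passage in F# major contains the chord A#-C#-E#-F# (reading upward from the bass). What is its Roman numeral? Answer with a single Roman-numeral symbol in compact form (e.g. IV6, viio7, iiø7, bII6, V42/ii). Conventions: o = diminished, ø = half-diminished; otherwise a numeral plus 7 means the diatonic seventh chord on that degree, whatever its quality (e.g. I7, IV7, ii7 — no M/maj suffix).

The pitches F#-A#-C#-E# form a major seventh chord rooted on F#.
F# is scale degree 1 in F# major, and a major seventh chord on that degree is written I7.
With A# in the bass the chord is in first inversion, so the figured bass is 65.

I65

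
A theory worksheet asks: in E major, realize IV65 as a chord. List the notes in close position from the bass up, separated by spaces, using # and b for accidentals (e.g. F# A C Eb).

C# E G# A

The numeral's case and figure indicate a major seventh chord. In E major its root, scale degree 4, is A.
That chord is spelled A-C#-E-G#.
The figured bass 65 indicates first inversion, placing the third (C#) in the bass: C#-E-G#-A.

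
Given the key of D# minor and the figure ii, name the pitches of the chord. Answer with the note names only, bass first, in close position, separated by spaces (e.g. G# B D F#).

E# G# B#

Scale degree 2 in D# minor is E#; here the chord built on it is altered to a minor triad. ii is the minor supertonic, borrowed from the parallel major (the Dorian ii).
So the chord is E#-G#-B#.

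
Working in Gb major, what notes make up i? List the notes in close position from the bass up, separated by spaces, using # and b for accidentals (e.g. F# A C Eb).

Gb Bbb Db

Scale degree 1 in Gb major is Gb; here the chord built on it is altered to a minor triad. i is the minor tonic, borrowed from the parallel minor.
So the chord is Gb-Bbb-Db, a minor triad.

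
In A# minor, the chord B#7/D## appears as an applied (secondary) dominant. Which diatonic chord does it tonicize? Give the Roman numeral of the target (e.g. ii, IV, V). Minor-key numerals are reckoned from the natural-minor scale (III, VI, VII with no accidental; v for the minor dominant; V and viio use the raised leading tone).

The chord is a dominant seventh chord on B#.
A dominant resolves down a perfect fifth: B# → E#. In A# minor, E# is scale degree 5, i.e. V.

V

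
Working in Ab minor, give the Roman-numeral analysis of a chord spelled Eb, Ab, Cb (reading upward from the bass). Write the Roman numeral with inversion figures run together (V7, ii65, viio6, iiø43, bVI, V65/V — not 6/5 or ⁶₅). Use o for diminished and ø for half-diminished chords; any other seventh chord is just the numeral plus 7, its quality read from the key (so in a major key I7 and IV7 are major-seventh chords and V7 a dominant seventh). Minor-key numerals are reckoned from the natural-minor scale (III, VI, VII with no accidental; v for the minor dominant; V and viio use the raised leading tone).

Stacked in thirds the chord is Ab-Cb-Eb: a minor triad on Ab.
Ab is scale degree 1 in Ab minor, and a minor triad on that degree is written i.
With Eb in the bass the chord is in second inversion, so the figured bass is 64.

i64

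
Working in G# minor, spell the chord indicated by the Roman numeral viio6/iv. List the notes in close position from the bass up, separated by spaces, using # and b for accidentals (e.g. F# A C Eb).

viio6/iv is a secondary leading-tone chord. The target iv is C# in G# minor; the applied chord is rooted a semitone below, on B#.
Building a diminished triad on B# gives B#-D#-F#.
The figured bass 6 indicates first inversion, placing the third (D#) in the bass: D#-F#-B#.

D# F# B#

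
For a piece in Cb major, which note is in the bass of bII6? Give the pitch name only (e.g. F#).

Fb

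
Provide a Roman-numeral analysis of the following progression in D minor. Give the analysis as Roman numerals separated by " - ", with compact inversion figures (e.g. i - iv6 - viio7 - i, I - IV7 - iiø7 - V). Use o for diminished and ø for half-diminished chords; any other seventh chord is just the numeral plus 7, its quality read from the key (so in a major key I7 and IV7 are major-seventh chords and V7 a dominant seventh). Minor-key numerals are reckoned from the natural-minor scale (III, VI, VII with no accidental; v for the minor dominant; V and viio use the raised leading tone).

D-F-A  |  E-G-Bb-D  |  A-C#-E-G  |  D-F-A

D-F-A has root D, degree 1 in D minor, so i.
E-G-Bb-D: root E is the supertonic; half-diminished seventh chord there is iiø7.
A-C#-E-G has root A, degree 5 in D minor, so V7.
D-F-A has root D, degree 1 in D minor, so i.

i - iiø7 - V7 - i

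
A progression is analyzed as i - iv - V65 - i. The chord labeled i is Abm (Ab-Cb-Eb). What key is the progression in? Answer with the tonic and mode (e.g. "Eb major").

Ab minor

The chord Abm is a minor triad rooted on Ab; its label is i.
If Ab is scale degree 1 and the mode makes that degree carry a minor triad, the tonic is Ab and the mode is minor.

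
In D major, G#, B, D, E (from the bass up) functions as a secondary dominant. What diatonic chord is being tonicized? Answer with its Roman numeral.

V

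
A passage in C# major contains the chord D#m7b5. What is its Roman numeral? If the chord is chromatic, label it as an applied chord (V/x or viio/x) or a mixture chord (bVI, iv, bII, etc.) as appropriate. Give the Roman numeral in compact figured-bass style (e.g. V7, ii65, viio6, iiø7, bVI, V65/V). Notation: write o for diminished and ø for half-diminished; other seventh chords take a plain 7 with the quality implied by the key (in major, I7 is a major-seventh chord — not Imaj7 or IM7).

The pitches D#-F#-A-C# form a half-diminished seventh chord rooted on D#.
D# is the second degree of C# major. This is the half-diminished supertonic seventh, borrowed from the parallel minor.

iiø7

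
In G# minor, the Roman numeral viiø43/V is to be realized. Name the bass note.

G#

The applied chord viiø43/V is rooted on C##: C##-E#-G#-B#.
The figure 43 means second inversion — the fifth is in the bass.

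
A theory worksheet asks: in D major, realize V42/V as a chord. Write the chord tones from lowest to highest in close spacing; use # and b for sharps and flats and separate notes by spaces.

D E G# B

V42/V is a secondary dominant — the dominant seventh of V. V in D major is A, so the applied chord's root is E, a perfect fifth above.
Building a dominant seventh chord on E gives E-G#-B-D.
With the 42 figure the chord is in third inversion; from the bass D upward in close position it reads D-E-G#-B.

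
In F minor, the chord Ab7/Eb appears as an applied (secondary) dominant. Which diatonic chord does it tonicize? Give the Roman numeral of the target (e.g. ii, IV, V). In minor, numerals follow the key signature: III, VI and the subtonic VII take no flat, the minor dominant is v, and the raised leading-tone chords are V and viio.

VI

The chord is a dominant seventh chord on Ab.
A dominant resolves down a perfect fifth: Ab → Db. In F minor, Db is scale degree 6, i.e. VI.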